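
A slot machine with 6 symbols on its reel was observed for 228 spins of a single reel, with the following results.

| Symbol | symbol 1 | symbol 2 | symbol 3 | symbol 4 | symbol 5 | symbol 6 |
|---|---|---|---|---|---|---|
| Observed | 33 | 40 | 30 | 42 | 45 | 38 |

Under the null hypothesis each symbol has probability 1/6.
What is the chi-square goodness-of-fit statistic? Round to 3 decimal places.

4.158

Expected count for each of the 6 categories: 228/6 = 38.
χ² = (33−38)²/38 + (40−38)²/38 + (30−38)²/38 + (42−38)²/38 + (45−38)²/38 + (38−38)²/38
   = 0.6579 + 0.1053 + 1.6842 + 0.4211 + 1.2895 + 0.0000
Sum = 4.158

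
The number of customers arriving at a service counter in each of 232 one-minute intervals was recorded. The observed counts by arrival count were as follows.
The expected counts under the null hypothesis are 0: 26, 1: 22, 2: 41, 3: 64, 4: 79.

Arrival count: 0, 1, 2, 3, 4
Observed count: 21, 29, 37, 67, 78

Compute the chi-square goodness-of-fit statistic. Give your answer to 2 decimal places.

3.73

cat         O        E   (O−E)²/E
0          21       26      0.962
1          29       22      2.227
2          37       41      0.390
3          67       64      0.141
4          78       79      0.013
Sum = 3.73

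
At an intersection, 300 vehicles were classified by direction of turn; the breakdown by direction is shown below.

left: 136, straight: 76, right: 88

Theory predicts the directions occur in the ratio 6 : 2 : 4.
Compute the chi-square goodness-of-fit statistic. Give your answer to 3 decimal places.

16.267

Ratio total = 12. Expected counts: 300×6/12 = 150, 300×2/12 = 50, 300×4/12 = 100.
left: (136 − 150)²/150 = 196/150 = 1.3067
straight: (76 − 50)²/50 = 676/50 = 13.5200
right: (88 − 100)²/100 = 144/100 = 1.4400
Sum = 16.267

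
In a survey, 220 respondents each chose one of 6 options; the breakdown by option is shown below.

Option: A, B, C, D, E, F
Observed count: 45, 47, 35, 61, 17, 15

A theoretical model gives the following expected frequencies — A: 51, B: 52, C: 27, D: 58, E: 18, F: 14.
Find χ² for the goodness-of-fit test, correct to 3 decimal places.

cat         O        E   (O−E)²/E
A          45       51     0.7059
B          47       52     0.4808
C          35       27     2.3704
D          61       58     0.1552
E          17       18     0.0556
F          15       14     0.0714
Sum = 3.839

3.839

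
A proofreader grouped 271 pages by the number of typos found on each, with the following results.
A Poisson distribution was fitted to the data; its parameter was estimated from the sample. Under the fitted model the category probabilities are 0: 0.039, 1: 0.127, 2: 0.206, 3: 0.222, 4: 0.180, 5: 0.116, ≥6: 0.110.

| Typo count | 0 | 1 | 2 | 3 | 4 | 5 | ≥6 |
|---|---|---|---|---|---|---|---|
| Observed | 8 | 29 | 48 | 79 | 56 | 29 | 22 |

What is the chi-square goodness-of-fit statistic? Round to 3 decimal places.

Expected counts E_i = n·p_i: 271×0.039 = 10.569, 271×0.127 = 34.417, 271×0.206 = 55.826, 271×0.222 = 60.162, 271×0.180 = 48.78, 271×0.116 = 31.436, 271×0.110 = 29.81.
cat         O        E   (O−E)²/E
0           8   10.569     0.6244
1          29   34.417     0.8526
2          48   55.826     1.0971
3          79   60.162     5.8986
4          56    48.78     1.0686
5          29   31.436     0.1888
≥6         22    29.81     2.0462
Sum = 11.776

11.776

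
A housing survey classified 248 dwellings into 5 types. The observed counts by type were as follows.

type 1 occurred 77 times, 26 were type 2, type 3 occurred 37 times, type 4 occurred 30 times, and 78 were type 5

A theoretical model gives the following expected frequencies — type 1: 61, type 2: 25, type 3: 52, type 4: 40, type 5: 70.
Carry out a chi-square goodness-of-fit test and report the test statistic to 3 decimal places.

type 1: (77 − 61)²/61 = 256/61 = 4.1967
type 2: (26 − 25)²/25 = 1/25 = 0.0400
type 3: (37 − 52)²/52 = 225/52 = 4.3269
type 4: (30 − 40)²/40 = 100/40 = 2.5000
type 5: (78 − 70)²/70 = 64/70 = 0.9143
Sum = 11.978

11.978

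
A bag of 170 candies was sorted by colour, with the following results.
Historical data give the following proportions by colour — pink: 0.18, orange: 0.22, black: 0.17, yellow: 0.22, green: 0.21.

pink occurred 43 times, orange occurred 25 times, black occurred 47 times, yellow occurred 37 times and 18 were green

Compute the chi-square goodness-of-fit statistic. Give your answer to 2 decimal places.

29.25

Expected counts E_i = n·p_i: 170×0.18 = 30.6, 170×0.22 = 37.4, 170×0.17 = 28.9, 170×0.22 = 37.4, 170×0.21 = 35.7.
cat         O        E   (O−E)²/E
pink       43     30.6      5.025
orange     25     37.4      4.111
black      47     28.9     11.336
yellow     37     37.4      0.004
green      18     35.7      8.776
Sum = 29.25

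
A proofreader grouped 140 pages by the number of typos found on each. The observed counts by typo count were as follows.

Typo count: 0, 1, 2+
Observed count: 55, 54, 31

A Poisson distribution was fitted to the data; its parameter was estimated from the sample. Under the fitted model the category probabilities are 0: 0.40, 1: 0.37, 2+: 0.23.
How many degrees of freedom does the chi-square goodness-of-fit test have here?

There are k = 3 categories and 1 parameter estimated from the data, so df = 3 − 1 − 1 = 1.

1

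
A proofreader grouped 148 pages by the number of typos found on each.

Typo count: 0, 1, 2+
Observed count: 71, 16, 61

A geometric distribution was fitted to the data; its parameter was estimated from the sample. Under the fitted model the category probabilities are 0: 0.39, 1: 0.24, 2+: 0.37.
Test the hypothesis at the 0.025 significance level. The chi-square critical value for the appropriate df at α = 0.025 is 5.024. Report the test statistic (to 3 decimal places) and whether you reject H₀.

Expected counts E_i = n·p_i: 148×0.39 = 57.72, 148×0.24 = 35.52, 148×0.37 = 54.76.
0: (71 − 57.72)²/57.72 = 176.3584/57.72 = 3.0554
1: (16 − 35.52)²/35.52 = 381.0304/35.52 = 10.7272
2+: (61 − 54.76)²/54.76 = 38.9376/54.76 = 0.7111
Sum = 14.494
df = 1. Since 14.494 > 5.024, we reject H₀.

14.494; reject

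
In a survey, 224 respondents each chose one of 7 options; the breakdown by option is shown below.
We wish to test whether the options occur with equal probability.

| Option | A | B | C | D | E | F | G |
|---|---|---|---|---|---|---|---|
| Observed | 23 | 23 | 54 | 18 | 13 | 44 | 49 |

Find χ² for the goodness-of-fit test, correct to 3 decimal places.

Expected count for each of the 7 categories: 224/7 = 32.
A: (23 − 32)²/32 = 81/32 = 2.5313
B: (23 − 32)²/32 = 81/32 = 2.5313
C: (54 − 32)²/32 = 484/32 = 15.1250
D: (18 − 32)²/32 = 196/32 = 6.1250
E: (13 − 32)²/32 = 361/32 = 11.2813
F: (44 − 32)²/32 = 144/32 = 4.5000
G: (49 − 32)²/32 = 289/32 = 9.0313
Sum = 51.125

51.125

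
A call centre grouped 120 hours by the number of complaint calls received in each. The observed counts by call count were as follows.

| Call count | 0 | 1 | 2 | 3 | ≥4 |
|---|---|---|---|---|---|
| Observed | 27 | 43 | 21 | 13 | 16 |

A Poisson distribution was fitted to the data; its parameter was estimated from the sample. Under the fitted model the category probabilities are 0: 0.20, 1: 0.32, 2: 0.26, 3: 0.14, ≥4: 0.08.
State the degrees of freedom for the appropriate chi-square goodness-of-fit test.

3

There are k = 5 categories and 1 parameter estimated from the data, so df = 5 − 1 − 1 = 3.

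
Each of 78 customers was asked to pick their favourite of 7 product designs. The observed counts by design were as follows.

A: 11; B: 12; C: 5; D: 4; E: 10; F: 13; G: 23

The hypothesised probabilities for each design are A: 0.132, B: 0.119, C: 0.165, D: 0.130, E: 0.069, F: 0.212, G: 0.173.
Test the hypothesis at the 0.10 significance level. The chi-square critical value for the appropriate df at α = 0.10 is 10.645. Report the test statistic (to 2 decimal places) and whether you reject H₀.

20.79; reject

Expected counts E_i = n·p_i: 78×0.132 = 10.296, 78×0.119 = 9.282, 78×0.165 = 12.87, 78×0.130 = 10.14, 78×0.069 = 5.382, 78×0.212 = 16.536, 78×0.173 = 13.494.
cat         O        E   (O−E)²/E
A          11   10.296      0.048
B          12    9.282      0.796
C           5    12.87      4.813
D           4    10.14      3.718
E          10    5.382      3.962
F          13   16.536      0.756
G          23   13.494      6.697
Sum = 20.79
df = 6. Since 20.79 > 10.645, we reject H₀.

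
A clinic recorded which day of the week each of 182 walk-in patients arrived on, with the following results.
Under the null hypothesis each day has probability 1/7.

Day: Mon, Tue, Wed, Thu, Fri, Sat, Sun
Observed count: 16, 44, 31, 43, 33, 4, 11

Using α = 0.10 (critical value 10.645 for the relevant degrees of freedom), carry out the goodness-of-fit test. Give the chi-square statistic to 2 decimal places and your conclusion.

Under H₀ each category has probability 1/7, so each expected count is 182/7 = 26.
χ² = (16−26)²/26 + (44−26)²/26 + (31−26)²/26 + (43−26)²/26 + (33−26)²/26 + (4−26)²/26 + (11−26)²/26
   = 3.846 + 12.462 + 0.962 + 11.115 + 1.885 + 18.615 + 8.654
Sum = 57.54
df = 6. Since 57.54 > 10.645, we reject H₀.

57.54; reject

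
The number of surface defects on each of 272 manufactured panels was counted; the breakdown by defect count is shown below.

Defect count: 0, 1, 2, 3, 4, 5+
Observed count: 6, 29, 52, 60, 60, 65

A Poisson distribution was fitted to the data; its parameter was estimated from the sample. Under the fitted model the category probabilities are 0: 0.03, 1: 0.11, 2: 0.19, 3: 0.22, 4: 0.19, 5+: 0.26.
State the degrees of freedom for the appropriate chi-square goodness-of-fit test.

4

There are k = 6 categories and 1 parameter estimated from the data, so df = 6 − 1 − 1 = 4.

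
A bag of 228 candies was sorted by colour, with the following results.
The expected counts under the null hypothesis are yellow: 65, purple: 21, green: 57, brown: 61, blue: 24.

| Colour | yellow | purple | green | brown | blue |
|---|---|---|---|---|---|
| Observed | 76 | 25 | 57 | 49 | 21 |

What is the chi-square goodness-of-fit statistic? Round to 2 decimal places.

5.36

cat         O        E   (O−E)²/E
yellow     76       65      1.862
purple     25       21      0.762
green      57       57      0.000
brown      49       61      2.361
blue       21       24      0.375
Sum = 5.36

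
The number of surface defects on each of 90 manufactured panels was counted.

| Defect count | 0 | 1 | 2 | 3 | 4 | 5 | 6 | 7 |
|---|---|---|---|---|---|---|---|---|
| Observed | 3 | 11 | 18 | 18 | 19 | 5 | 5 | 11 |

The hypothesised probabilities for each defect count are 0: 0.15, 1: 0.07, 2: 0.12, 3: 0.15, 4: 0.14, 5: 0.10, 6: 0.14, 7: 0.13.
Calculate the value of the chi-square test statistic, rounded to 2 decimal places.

Expected counts E_i = n·p_i: 90×0.15 = 13.5, 90×0.07 = 6.3, 90×0.12 = 10.8, 90×0.15 = 13.5, 90×0.14 = 12.6, 90×0.10 = 9, 90×0.14 = 12.6, 90×0.13 = 11.7.
0: (3 − 13.5)²/13.5 = 110.25/13.5 = 8.167
1: (11 − 6.3)²/6.3 = 22.09/6.3 = 3.506
2: (18 − 10.8)²/10.8 = 51.84/10.8 = 4.800
3: (18 − 13.5)²/13.5 = 20.25/13.5 = 1.500
4: (19 − 12.6)²/12.6 = 40.96/12.6 = 3.251
5: (5 − 9)²/9 = 16/9 = 1.778
6: (5 − 12.6)²/12.6 = 57.76/12.6 = 4.584
7: (11 − 11.7)²/11.7 = 0.49/11.7 = 0.042
Sum = 27.63

27.63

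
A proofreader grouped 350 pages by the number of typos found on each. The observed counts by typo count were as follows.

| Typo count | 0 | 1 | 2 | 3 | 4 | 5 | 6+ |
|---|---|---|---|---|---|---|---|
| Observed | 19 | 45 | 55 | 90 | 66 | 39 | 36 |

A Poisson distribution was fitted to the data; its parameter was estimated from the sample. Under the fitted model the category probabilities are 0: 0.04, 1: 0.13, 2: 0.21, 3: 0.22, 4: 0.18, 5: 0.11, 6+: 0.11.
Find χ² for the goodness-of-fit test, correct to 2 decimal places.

Expected counts E_i = n·p_i: 350×0.04 = 14, 350×0.13 = 45.5, 350×0.21 = 73.5, 350×0.22 = 77, 350×0.18 = 63, 350×0.11 = 38.5, 350×0.11 = 38.5.
cat         O        E   (O−E)²/E
0          19       14      1.786
1          45     45.5      0.005
2          55     73.5      4.656
3          90       77      2.195
4          66       63      0.143
5          39     38.5      0.006
6+         36     38.5      0.162
Sum = 8.95

8.95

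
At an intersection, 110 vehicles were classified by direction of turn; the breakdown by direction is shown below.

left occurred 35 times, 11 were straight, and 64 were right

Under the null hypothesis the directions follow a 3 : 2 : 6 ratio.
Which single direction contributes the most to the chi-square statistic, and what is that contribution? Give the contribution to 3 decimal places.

Ratio total = 11. Expected counts: 110×3/11 = 30, 110×2/11 = 20, 110×6/11 = 60.
cat           O        E   (O−E)²/E
left         35       30     0.8333
straight     11       20     4.0500
right        64       60     0.2667
The largest term is for straight: 4.050.

straight, 4.050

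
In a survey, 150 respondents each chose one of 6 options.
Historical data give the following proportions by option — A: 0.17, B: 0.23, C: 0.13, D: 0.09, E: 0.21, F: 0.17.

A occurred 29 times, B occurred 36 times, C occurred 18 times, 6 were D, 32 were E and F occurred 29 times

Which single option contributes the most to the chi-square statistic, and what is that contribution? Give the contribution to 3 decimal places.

Expected counts E_i = n·p_i: 150×0.17 = 25.5, 150×0.23 = 34.5, 150×0.13 = 19.5, 150×0.09 = 13.5, 150×0.21 = 31.5, 150×0.17 = 25.5.
cat         O        E   (O−E)²/E
A          29     25.5     0.4804
B          36     34.5     0.0652
C          18     19.5     0.1154
D           6     13.5     4.1667
E          32     31.5     0.0079
F          29     25.5     0.4804
The largest term is for D: 4.167.

D, 4.167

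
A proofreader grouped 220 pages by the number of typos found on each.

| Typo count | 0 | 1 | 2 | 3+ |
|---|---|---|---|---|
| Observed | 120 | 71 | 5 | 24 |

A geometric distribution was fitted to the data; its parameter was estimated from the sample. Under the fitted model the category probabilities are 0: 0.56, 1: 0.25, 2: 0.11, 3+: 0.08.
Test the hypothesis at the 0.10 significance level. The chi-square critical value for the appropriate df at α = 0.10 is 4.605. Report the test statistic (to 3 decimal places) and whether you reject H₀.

Expected counts E_i = n·p_i: 220×0.56 = 123.2, 220×0.25 = 55, 220×0.11 = 24.2, 220×0.08 = 17.6.
0: (120 − 123.2)²/123.2 = 10.24/123.2 = 0.0831
1: (71 − 55)²/55 = 256/55 = 4.6545
2: (5 − 24.2)²/24.2 = 368.64/24.2 = 15.2331
3+: (24 − 17.6)²/17.6 = 40.96/17.6 = 2.3273
Sum = 22.298
df = 2. Since 22.298 > 4.605, we reject H₀.

22.298; reject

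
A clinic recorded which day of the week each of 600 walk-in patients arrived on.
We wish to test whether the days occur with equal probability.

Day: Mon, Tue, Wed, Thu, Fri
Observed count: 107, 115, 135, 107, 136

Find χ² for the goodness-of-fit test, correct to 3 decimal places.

Under H₀ each category has probability 1/5, so each expected count is 600/5 = 120.
χ² = (107−120)²/120 + (115−120)²/120 + (135−120)²/120 + (107−120)²/120 + (136−120)²/120
   = 1.4083 + 0.2083 + 1.8750 + 1.4083 + 2.1333
Sum = 7.033

7.033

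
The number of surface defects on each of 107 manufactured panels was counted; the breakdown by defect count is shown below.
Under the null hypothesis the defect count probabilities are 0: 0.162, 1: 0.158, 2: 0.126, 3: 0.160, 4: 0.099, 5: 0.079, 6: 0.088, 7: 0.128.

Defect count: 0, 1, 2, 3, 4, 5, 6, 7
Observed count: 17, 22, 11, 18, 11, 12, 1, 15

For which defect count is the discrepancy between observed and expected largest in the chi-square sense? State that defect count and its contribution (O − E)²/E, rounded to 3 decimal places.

Expected counts E_i = n·p_i: 107×0.162 = 17.334, 107×0.158 = 16.906, 107×0.126 = 13.482, 107×0.160 = 17.12, 107×0.099 = 10.593, 107×0.079 = 8.453, 107×0.088 = 9.416, 107×0.128 = 13.696.
χ² = (17−17.334)²/17.334 + (22−16.906)²/16.906 + (11−13.482)²/13.482 + (18−17.12)²/17.12 + (11−10.593)²/10.593 + (12−8.453)²/8.453 + (1−9.416)²/9.416 + (15−13.696)²/13.696
   = 0.0064 + 1.5349 + 0.4569 + 0.0452 + 0.0156 + 1.4884 + 7.5222 + 0.1242
The largest term is for 6: 7.522.

6, 7.522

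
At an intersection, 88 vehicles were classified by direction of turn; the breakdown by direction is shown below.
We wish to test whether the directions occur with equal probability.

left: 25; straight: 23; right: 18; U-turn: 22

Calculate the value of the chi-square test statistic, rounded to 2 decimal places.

1.18

Under H₀ each category has probability 1/4, so each expected count is 88/4 = 22.
χ² = (25−22)²/22 + (23−22)²/22 + (18−22)²/22 + (22−22)²/22
   = 0.409 + 0.045 + 0.727 + 0.000
Sum = 1.18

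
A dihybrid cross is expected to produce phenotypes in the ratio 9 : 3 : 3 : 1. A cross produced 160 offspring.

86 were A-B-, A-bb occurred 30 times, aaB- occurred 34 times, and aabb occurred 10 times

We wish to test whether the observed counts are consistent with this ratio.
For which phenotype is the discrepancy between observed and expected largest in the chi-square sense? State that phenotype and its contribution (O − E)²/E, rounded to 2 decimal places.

Ratio total = 16. Expected counts: 160×9/16 = 90, 160×3/16 = 30, 160×3/16 = 30, 160×1/16 = 10.
cat         O        E   (O−E)²/E
A-B-       86       90      0.178
A-bb       30       30      0.000
aaB-       34       30      0.533
aabb       10       10      0.000
The largest term is for aaB-: 0.53.

aaB-, 0.53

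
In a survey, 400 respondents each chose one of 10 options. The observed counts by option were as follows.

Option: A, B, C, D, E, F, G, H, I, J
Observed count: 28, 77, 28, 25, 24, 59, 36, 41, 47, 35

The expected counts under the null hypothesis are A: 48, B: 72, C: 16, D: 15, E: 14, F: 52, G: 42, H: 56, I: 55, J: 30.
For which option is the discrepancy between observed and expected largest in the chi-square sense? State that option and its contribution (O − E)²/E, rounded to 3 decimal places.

χ² = (28−48)²/48 + (77−72)²/72 + (28−16)²/16 + (25−15)²/15 + (24−14)²/14 + (59−52)²/52 + (36−42)²/42 + (41−56)²/56 + (47−55)²/55 + (35−30)²/30
   = 8.3333 + 0.3472 + 9.0000 + 6.6667 + 7.1429 + 0.9423 + 0.8571 + 4.0179 + 1.1636 + 0.8333
The largest term is for C: 9.000.

C, 9.000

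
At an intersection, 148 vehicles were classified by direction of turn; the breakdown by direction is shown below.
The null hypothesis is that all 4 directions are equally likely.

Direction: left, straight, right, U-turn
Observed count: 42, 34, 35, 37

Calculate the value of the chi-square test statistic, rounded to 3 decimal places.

1.027

Expected count for each of the 4 categories: 148/4 = 37.
χ² = (42−37)²/37 + (34−37)²/37 + (35−37)²/37 + (37−37)²/37
   = 0.6757 + 0.2432 + 0.1081 + 0.0000
Sum = 1.027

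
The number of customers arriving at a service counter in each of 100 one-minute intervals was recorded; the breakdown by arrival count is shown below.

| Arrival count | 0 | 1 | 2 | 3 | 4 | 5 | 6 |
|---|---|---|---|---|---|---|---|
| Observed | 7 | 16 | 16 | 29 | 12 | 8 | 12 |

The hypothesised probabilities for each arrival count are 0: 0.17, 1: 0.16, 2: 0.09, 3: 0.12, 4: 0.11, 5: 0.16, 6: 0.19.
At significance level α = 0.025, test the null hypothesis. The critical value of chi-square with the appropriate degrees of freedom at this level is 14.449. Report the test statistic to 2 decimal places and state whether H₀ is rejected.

42.08; reject

Expected counts E_i = n·p_i: 100×0.17 = 17, 100×0.16 = 16, 100×0.09 = 9, 100×0.12 = 12, 100×0.11 = 11, 100×0.16 = 16, 100×0.19 = 19.
cat         O        E   (O−E)²/E
0           7       17      5.882
1          16       16      0.000
2          16        9      5.444
3          29       12     24.083
4          12       11      0.091
5           8       16      4.000
6          12       19      2.579
Sum = 42.08
df = 6. Since 42.08 > 14.449, we reject H₀.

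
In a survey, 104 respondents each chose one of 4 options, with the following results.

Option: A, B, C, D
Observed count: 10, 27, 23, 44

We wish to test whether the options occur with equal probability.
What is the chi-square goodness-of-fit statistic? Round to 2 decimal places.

Expected count for each of the 4 categories: 104/4 = 26.
cat         O        E   (O−E)²/E
A          10       26      9.846
B          27       26      0.038
C          23       26      0.346
D          44       26     12.462
Sum = 22.69

22.69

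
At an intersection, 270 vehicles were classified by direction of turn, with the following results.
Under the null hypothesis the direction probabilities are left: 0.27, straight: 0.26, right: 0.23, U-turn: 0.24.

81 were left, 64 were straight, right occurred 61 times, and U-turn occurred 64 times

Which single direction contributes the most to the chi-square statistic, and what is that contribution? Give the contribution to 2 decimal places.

left, 0.90

Expected counts E_i = n·p_i: 270×0.27 = 72.9, 270×0.26 = 70.2, 270×0.23 = 62.1, 270×0.24 = 64.8.
cat           O        E   (O−E)²/E
left         81     72.9      0.900
straight     64     70.2      0.548
right        61     62.1      0.019
U-turn       64     64.8      0.010
The largest term is for left: 0.90.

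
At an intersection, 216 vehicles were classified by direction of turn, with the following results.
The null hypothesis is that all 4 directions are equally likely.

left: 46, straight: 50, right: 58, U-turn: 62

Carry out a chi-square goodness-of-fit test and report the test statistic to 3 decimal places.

Under H₀ each category has probability 1/4, so each expected count is 216/4 = 54.
χ² = (46−54)²/54 + (50−54)²/54 + (58−54)²/54 + (62−54)²/54
   = 1.1852 + 0.2963 + 0.2963 + 1.1852
Sum = 2.963

2.963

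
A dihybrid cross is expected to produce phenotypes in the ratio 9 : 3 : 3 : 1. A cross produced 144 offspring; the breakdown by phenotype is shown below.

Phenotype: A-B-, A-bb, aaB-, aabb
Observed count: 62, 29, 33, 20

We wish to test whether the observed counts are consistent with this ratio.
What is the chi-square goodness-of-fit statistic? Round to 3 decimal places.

19.383

Ratio total = 16. Expected counts: 144×9/16 = 81, 144×3/16 = 27, 144×3/16 = 27, 144×1/16 = 9.
χ² = (62−81)²/81 + (29−27)²/27 + (33−27)²/27 + (20−9)²/9
   = 4.4568 + 0.1481 + 1.3333 + 13.4444
Sum = 19.383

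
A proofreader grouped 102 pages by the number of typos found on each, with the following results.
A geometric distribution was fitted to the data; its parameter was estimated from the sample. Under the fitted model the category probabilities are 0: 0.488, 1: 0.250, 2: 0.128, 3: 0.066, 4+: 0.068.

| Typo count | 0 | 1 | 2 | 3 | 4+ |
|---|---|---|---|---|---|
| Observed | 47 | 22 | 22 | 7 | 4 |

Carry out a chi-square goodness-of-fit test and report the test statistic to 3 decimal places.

Expected counts E_i = n·p_i: 102×0.488 = 49.776, 102×0.250 = 25.5, 102×0.128 = 13.056, 102×0.066 = 6.732, 102×0.068 = 6.936.
cat         O        E   (O−E)²/E
0          47   49.776     0.1548
1          22     25.5     0.4804
2          22   13.056     6.1271
3           7    6.732     0.0107
4+          4    6.936     1.2428
Sum = 8.016

8.016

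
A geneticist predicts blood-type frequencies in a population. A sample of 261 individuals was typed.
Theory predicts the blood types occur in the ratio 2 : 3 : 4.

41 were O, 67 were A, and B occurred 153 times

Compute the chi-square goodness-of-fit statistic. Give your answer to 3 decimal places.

Ratio total = 9. Expected counts: 261×2/9 = 58, 261×3/9 = 87, 261×4/9 = 116.
χ² = (41−58)²/58 + (67−87)²/87 + (153−116)²/116
   = 4.9828 + 4.5977 + 11.8017
Sum = 21.382

21.382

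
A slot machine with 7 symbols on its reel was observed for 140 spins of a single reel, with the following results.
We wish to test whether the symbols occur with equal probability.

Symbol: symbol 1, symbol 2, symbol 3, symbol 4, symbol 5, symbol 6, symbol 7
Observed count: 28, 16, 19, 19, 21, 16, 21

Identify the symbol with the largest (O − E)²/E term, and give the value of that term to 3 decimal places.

symbol 1, 3.200

Expected count for each of the 7 categories: 140/7 = 20.
χ² = (28−20)²/20 + (16−20)²/20 + (19−20)²/20 + (19−20)²/20 + (21−20)²/20 + (16−20)²/20 + (21−20)²/20
   = 3.2000 + 0.8000 + 0.0500 + 0.0500 + 0.0500 + 0.8000 + 0.0500
The largest term is for symbol 1: 3.200.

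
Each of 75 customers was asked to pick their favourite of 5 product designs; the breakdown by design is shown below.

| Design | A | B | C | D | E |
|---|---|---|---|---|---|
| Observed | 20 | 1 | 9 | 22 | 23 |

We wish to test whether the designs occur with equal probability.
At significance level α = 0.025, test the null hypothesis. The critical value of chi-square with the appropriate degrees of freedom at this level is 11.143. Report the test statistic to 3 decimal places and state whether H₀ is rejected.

Under H₀ each category has probability 1/5, so each expected count is 75/5 = 15.
cat         O        E   (O−E)²/E
A          20       15     1.6667
B           1       15    13.0667
C           9       15     2.4000
D          22       15     3.2667
E          23       15     4.2667
Sum = 24.667
df = 4. Since 24.667 > 11.143, we reject H₀.

24.667; reject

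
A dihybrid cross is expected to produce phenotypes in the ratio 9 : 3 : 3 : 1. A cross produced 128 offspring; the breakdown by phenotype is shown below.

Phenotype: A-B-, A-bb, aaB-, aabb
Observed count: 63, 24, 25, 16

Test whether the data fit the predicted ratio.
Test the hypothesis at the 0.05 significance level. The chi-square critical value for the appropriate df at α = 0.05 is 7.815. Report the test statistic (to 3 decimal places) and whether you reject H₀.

9.167; reject

Ratio total = 16. Expected counts: 128×9/16 = 72, 128×3/16 = 24, 128×3/16 = 24, 128×1/16 = 8.
cat         O        E   (O−E)²/E
A-B-       63       72     1.1250
A-bb       24       24     0.0000
aaB-       25       24     0.0417
aabb       16        8     8.0000
Sum = 9.167
df = 3. Since 9.167 > 7.815, we reject H₀.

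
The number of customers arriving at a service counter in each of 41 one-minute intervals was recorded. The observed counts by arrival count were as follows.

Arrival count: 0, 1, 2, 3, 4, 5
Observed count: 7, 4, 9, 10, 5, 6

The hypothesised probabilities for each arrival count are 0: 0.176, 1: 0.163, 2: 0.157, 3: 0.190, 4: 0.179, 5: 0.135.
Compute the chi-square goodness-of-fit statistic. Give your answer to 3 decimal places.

3.516

Expected counts E_i = n·p_i: 41×0.176 = 7.216, 41×0.163 = 6.683, 41×0.157 = 6.437, 41×0.190 = 7.79, 41×0.179 = 7.339, 41×0.135 = 5.535.
0: (7 − 7.216)²/7.216 = 0.046656/7.216 = 0.0065
1: (4 − 6.683)²/6.683 = 7.198489/6.683 = 1.0771
2: (9 − 6.437)²/6.437 = 6.568969/6.437 = 1.0205
3: (10 − 7.79)²/7.79 = 4.8841/7.79 = 0.6270
4: (5 − 7.339)²/7.339 = 5.470921/7.339 = 0.7455
5: (6 − 5.535)²/5.535 = 0.216225/5.535 = 0.0391
Sum = 3.516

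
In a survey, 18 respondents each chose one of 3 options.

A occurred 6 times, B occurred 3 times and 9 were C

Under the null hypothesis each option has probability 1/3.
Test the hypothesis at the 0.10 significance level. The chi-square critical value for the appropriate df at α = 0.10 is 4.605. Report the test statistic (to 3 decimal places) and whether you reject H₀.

3.000; do not reject

Expected count for each of the 3 categories: 18/3 = 6.
cat         O        E   (O−E)²/E
A           6        6     0.0000
B           3        6     1.5000
C           9        6     1.5000
Sum = 3.000
df = 2. Since 3.000 < 4.605, we do not reject H₀.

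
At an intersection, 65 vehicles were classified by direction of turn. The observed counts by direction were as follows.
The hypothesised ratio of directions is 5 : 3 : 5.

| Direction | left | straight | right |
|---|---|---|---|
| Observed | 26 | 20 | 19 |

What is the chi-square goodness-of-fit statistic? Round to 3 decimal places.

3.147

Ratio total = 13. Expected counts: 65×5/13 = 25, 65×3/13 = 15, 65×5/13 = 25.
left: (26 − 25)²/25 = 1/25 = 0.0400
straight: (20 − 15)²/15 = 25/15 = 1.6667
right: (19 − 25)²/25 = 36/25 = 1.4400
Sum = 3.147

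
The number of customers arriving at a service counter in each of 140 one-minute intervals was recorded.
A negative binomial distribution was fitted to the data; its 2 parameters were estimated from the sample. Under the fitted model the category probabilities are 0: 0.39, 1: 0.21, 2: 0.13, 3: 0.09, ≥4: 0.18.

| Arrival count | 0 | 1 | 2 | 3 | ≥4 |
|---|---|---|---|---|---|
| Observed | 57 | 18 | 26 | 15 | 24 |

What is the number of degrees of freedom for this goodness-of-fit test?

There are k = 5 categories and 2 parameters estimated from the data, so df = 5 − 1 − 2 = 2.

2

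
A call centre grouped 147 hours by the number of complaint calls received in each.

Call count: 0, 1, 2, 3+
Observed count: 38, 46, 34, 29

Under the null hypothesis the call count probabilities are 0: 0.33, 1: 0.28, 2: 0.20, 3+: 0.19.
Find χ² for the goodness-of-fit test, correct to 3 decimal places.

3.607

Expected counts E_i = n·p_i: 147×0.33 = 48.51, 147×0.28 = 41.16, 147×0.20 = 29.4, 147×0.19 = 27.93.
χ² = (38−48.51)²/48.51 + (46−41.16)²/41.16 + (34−29.4)²/29.4 + (29−27.93)²/27.93
   = 2.2771 + 0.5691 + 0.7197 + 0.0410
Sum = 3.607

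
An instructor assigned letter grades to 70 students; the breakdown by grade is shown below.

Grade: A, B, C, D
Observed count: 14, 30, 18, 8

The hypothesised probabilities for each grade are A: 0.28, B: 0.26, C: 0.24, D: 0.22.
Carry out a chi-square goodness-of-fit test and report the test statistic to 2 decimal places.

12.89

Expected counts E_i = n·p_i: 70×0.28 = 19.6, 70×0.26 = 18.2, 70×0.24 = 16.8, 70×0.22 = 15.4.
χ² = (14−19.6)²/19.6 + (30−18.2)²/18.2 + (18−16.8)²/16.8 + (8−15.4)²/15.4
   = 1.600 + 7.651 + 0.086 + 3.556
Sum = 12.89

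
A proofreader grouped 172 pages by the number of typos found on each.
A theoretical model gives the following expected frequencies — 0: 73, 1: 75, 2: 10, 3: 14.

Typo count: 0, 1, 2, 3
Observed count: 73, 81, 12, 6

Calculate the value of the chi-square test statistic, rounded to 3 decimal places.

5.451

χ² = (73−73)²/73 + (81−75)²/75 + (12−10)²/10 + (6−14)²/14
   = 0.0000 + 0.4800 + 0.4000 + 4.5714
Sum = 5.451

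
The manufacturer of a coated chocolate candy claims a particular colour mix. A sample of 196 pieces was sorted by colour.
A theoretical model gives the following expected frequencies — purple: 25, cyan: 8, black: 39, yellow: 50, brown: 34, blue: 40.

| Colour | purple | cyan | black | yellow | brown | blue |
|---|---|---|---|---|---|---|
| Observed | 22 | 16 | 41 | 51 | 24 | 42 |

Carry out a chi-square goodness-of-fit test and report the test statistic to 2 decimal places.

χ² = (22−25)²/25 + (16−8)²/8 + (41−39)²/39 + (51−50)²/50 + (24−34)²/34 + (42−40)²/40
   = 0.360 + 8.000 + 0.103 + 0.020 + 2.941 + 0.100
Sum = 11.52

11.52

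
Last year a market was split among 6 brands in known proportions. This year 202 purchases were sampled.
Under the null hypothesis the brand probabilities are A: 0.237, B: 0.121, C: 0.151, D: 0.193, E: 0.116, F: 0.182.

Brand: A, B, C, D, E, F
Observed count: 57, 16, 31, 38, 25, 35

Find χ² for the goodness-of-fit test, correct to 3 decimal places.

4.878

Expected counts E_i = n·p_i: 202×0.237 = 47.874, 202×0.121 = 24.442, 202×0.151 = 30.502, 202×0.193 = 38.986, 202×0.116 = 23.432, 202×0.182 = 36.764.
cat         O        E   (O−E)²/E
A          57   47.874     1.7396
B          16   24.442     2.9158
C          31   30.502     0.0081
D          38   38.986     0.0249
E          25   23.432     0.1049
F          35   36.764     0.0846
Sum = 4.878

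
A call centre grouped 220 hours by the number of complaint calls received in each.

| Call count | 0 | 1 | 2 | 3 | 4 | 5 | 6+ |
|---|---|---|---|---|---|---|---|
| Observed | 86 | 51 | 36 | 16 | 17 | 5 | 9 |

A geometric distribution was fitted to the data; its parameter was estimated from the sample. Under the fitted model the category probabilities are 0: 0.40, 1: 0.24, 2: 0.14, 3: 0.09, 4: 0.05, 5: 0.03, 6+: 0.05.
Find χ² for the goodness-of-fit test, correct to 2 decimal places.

5.74

Expected counts E_i = n·p_i: 220×0.40 = 88, 220×0.24 = 52.8, 220×0.14 = 30.8, 220×0.09 = 19.8, 220×0.05 = 11, 220×0.03 = 6.6, 220×0.05 = 11.
cat         O        E   (O−E)²/E
0          86       88      0.045
1          51     52.8      0.061
2          36     30.8      0.878
3          16     19.8      0.729
4          17       11      3.273
5           5      6.6      0.388
6+          9       11      0.364
Sum = 5.74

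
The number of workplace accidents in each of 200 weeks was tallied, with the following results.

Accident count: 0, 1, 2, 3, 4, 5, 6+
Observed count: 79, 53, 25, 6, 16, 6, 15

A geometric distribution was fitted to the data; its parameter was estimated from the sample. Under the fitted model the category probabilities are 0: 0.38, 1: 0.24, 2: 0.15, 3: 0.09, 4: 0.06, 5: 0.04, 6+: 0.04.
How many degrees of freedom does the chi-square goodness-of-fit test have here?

5

There are k = 7 categories and 1 parameter estimated from the data, so df = 7 − 1 − 1 = 5.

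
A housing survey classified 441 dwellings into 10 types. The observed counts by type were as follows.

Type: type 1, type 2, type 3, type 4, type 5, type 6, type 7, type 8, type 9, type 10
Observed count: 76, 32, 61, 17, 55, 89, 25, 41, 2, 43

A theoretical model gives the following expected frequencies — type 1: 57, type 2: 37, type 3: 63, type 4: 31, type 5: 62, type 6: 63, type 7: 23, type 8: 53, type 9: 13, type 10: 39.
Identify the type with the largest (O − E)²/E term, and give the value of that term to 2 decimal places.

type 6, 10.73

type 1: (76 − 57)²/57 = 361/57 = 6.333
type 2: (32 − 37)²/37 = 25/37 = 0.676
type 3: (61 − 63)²/63 = 4/63 = 0.063
type 4: (17 − 31)²/31 = 196/31 = 6.323
type 5: (55 − 62)²/62 = 49/62 = 0.790
type 6: (89 − 63)²/63 = 676/63 = 10.730
type 7: (25 − 23)²/23 = 4/23 = 0.174
type 8: (41 − 53)²/53 = 144/53 = 2.717
type 9: (2 − 13)²/13 = 121/13 = 9.308
type 10: (43 − 39)²/39 = 16/39 = 0.410
The largest term is for type 6: 10.73.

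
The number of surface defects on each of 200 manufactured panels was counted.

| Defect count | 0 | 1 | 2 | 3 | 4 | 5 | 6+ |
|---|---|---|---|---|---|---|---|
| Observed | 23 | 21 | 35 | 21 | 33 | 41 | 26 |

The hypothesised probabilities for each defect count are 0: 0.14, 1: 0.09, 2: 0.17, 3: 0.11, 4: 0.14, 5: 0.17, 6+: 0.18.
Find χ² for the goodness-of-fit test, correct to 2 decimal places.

Expected counts E_i = n·p_i: 200×0.14 = 28, 200×0.09 = 18, 200×0.17 = 34, 200×0.11 = 22, 200×0.14 = 28, 200×0.17 = 34, 200×0.18 = 36.
cat         O        E   (O−E)²/E
0          23       28      0.893
1          21       18      0.500
2          35       34      0.029
3          21       22      0.045
4          33       28      0.893
5          41       34      1.441
6+         26       36      2.778
Sum = 6.58

6.58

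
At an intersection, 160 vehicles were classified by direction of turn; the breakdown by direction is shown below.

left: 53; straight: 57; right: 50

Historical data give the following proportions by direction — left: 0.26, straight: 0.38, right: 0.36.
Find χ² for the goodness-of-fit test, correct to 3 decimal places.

4.364

Expected counts E_i = n·p_i: 160×0.26 = 41.6, 160×0.38 = 60.8, 160×0.36 = 57.6.
χ² = (53−41.6)²/41.6 + (57−60.8)²/60.8 + (50−57.6)²/57.6
   = 3.1240 + 0.2375 + 1.0028
Sum = 4.364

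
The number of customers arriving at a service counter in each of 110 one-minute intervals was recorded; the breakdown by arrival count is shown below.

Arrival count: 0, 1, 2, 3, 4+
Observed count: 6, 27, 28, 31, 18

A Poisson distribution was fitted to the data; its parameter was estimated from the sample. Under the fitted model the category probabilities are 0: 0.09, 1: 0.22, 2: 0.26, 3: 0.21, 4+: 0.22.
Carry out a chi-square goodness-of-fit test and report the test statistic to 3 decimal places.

6.163

Expected counts E_i = n·p_i: 110×0.09 = 9.9, 110×0.22 = 24.2, 110×0.26 = 28.6, 110×0.21 = 23.1, 110×0.22 = 24.2.
cat         O        E   (O−E)²/E
0           6      9.9     1.5364
1          27     24.2     0.3240
2          28     28.6     0.0126
3          31     23.1     2.7017
4+         18     24.2     1.5884
Sum = 6.163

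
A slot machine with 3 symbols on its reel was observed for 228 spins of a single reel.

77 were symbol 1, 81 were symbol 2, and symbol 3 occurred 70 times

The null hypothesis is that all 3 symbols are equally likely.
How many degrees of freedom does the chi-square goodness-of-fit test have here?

2

There are k = 3 categories and no parameters were estimated from the data, so df = 3 − 1 = 2.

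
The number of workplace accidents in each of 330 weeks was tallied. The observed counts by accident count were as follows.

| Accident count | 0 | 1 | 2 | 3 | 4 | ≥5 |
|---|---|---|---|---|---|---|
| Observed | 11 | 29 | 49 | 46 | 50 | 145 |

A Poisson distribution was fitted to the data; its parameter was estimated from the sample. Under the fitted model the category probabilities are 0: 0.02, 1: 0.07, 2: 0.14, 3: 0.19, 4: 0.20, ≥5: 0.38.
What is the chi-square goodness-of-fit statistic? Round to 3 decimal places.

Expected counts E_i = n·p_i: 330×0.02 = 6.6, 330×0.07 = 23.1, 330×0.14 = 46.2, 330×0.19 = 62.7, 330×0.20 = 66, 330×0.38 = 125.4.
cat         O        E   (O−E)²/E
0          11      6.6     2.9333
1          29     23.1     1.5069
2          49     46.2     0.1697
3          46     62.7     4.4480
4          50       66     3.8788
≥5        145    125.4     3.0635
Sum = 16.000

16.000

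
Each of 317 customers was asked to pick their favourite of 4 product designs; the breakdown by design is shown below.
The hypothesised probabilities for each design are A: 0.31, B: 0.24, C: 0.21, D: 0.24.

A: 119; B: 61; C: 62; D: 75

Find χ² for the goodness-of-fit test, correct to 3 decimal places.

Expected counts E_i = n·p_i: 317×0.31 = 98.27, 317×0.24 = 76.08, 317×0.21 = 66.57, 317×0.24 = 76.08.
cat         O        E   (O−E)²/E
A         119    98.27     4.3730
B          61    76.08     2.9890
C          62    66.57     0.3137
D          75    76.08     0.0153
Sum = 7.691

7.691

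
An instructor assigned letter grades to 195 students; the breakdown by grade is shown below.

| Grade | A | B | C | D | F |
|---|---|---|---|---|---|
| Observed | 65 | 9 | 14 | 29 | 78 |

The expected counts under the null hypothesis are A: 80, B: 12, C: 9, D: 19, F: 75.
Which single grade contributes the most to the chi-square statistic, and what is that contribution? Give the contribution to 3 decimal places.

A: (65 − 80)²/80 = 225/80 = 2.8125
B: (9 − 12)²/12 = 9/12 = 0.7500
C: (14 − 9)²/9 = 25/9 = 2.7778
D: (29 − 19)²/19 = 100/19 = 5.2632
F: (78 − 75)²/75 = 9/75 = 0.1200
The largest term is for D: 5.263.

D, 5.263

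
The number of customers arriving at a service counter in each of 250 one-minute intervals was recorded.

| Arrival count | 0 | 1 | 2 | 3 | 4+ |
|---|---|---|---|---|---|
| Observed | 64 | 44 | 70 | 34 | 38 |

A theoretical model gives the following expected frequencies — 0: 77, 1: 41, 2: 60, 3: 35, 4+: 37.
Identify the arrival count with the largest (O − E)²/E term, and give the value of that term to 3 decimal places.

χ² = (64−77)²/77 + (44−41)²/41 + (70−60)²/60 + (34−35)²/35 + (38−37)²/37
   = 2.1948 + 0.2195 + 1.6667 + 0.0286 + 0.0270
The largest term is for 0: 2.195.

0, 2.195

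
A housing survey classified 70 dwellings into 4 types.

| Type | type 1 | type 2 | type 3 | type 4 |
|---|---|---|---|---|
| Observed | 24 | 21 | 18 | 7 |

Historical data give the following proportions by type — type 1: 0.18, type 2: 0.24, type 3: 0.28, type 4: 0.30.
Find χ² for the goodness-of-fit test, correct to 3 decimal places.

Expected counts E_i = n·p_i: 70×0.18 = 12.6, 70×0.24 = 16.8, 70×0.28 = 19.6, 70×0.30 = 21.
χ² = (24−12.6)²/12.6 + (21−16.8)²/16.8 + (18−19.6)²/19.6 + (7−21)²/21
   = 10.3143 + 1.0500 + 0.1306 + 9.3333
Sum = 20.828

20.828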